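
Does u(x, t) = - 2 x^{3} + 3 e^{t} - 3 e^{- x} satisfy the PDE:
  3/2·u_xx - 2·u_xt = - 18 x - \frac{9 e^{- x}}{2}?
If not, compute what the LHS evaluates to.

Evaluate each term of the left-hand side for u = - 2 x^{3} + 3 e^{t} - 3 e^{- x}.
Derivatives:
  u_xx = - 12 x - 3 e^{- x}
  u_xt = 0
Terms:
  3/2·u_xx = - 18 x - \frac{9 e^{- x}}{2}
  -2·u_xt = 0
Sum: LHS = - 18 x - \frac{9 e^{- x}}{2}
This is exactly the given right-hand side, so u is a solution.

Answer: Yes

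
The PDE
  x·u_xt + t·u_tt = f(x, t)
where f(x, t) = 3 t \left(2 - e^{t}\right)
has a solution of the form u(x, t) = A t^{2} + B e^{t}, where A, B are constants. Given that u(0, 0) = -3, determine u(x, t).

Substitute the ansatz u = A t^{2} + B e^{t} into the left-hand side.
Derivatives of the ansatz:
  u_xt = 0
  u_tt = 2 A + B e^{t}
Term by term:
  x·u_xt = 0
  t·u_tt = 2 A t + B t e^{t}
So the left-hand side equals
  2 A t + B t e^{t}
This must equal f(x, t) identically; expanded, f = - 3 t e^{t} + 6 t.
Matching coefficients of the independent functions:
  [t]:  2 A = 6
  [t e^{t}]:  B = -3
Solving: A = 3, B = -3.
Check against the point condition:
  u(0, 0) = -3  ⟹  B = -3  ✓
Hence u(x, t) = 3 t^{2} - 3 e^{t}.

Answer: u(x, t) = 3 t^{2} - 3 e^{t}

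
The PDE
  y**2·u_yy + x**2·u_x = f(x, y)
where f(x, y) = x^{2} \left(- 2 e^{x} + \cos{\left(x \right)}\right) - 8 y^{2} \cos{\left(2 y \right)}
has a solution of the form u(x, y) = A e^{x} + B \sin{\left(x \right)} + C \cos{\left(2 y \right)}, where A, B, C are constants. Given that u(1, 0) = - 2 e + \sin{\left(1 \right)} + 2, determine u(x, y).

Substitute the ansatz u = A e^{x} + B \sin{\left(x \right)} + C \cos{\left(2 y \right)} into the left-hand side.
Derivatives of the ansatz:
  u_yy = - 4 C \cos{\left(2 y \right)}
  u_x = A e^{x} + B \cos{\left(x \right)}
Term by term:
  y**2·u_yy = - 4 C y^{2} \cos{\left(2 y \right)}
  x**2·u_x = A x^{2} e^{x} + B x^{2} \cos{\left(x \right)}
So the left-hand side equals
  A x^{2} e^{x} + B x^{2} \cos{\left(x \right)} - 4 C y^{2} \cos{\left(2 y \right)}
This must equal f(x, y) identically; expanded, f = - 2 x^{2} e^{x} + x^{2} \cos{\left(x \right)} - 8 y^{2} \cos{\left(2 y \right)}.
Matching coefficients of the independent functions:
  [x^{2} e^{x}]:  A = -2
  [x^{2} \cos{\left(x \right)}]:  B = 1
  [y^{2} \cos{\left(2 y \right)}]:  - 4 C = -8
Solving: A = -2, B = 1, C = 2.
Check against the point condition:
  u(1, 0) = - 2 e + \sin{\left(1 \right)} + 2  ⟹  e A + B \sin{\left(1 \right)} + C = - 2 e + \sin{\left(1 \right)} + 2  ✓
Hence u(x, y) = - 2 e^{x} + \sin{\left(x \right)} + 2 \cos{\left(2 y \right)}.

Answer: u(x, y) = - 2 e^{x} + \sin{\left(x \right)} + 2 \cos{\left(2 y \right)}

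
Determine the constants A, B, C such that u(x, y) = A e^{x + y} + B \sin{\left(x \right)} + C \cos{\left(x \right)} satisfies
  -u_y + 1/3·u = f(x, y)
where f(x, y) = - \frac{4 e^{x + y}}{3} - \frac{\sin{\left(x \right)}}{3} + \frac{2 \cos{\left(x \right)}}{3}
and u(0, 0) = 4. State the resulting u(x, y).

Substitute the ansatz u = A e^{x + y} + B \sin{\left(x \right)} + C \cos{\left(x \right)} into the left-hand side.
Derivatives of the ansatz:
  u_y = A e^{x} e^{y}
Term by term:
  -u_y = - A e^{x} e^{y}
  1/3·u = \frac{A e^{x} e^{y}}{3} + \frac{B \sin{\left(x \right)}}{3} + \frac{C \cos{\left(x \right)}}{3}
So the left-hand side equals
  - \frac{2 A e^{x} e^{y}}{3} + \frac{B \sin{\left(x \right)}}{3} + \frac{C \cos{\left(x \right)}}{3}
This must equal f(x, y) identically; expanded, f = - \frac{4 e^{x} e^{y}}{3} - \frac{\sin{\left(x \right)}}{3} + \frac{2 \cos{\left(x \right)}}{3}.
Matching coefficients of the independent functions:
  [e^{x} e^{y}]:  - \frac{2 A}{3} = - \frac{4}{3}
  [\sin{\left(x \right)}]:  \frac{B}{3} = - \frac{1}{3}
  [\cos{\left(x \right)}]:  \frac{C}{3} = \frac{2}{3}
Solving: A = 2, B = -1, C = 2.
Check against the point condition:
  u(0, 0) = 4  ⟹  A + C = 4  ✓
Hence u(x, y) = 2 e^{x + y} - \sin{\left(x \right)} + 2 \cos{\left(x \right)}.

Answer: u(x, y) = 2 e^{x + y} - \sin{\left(x \right)} + 2 \cos{\left(x \right)}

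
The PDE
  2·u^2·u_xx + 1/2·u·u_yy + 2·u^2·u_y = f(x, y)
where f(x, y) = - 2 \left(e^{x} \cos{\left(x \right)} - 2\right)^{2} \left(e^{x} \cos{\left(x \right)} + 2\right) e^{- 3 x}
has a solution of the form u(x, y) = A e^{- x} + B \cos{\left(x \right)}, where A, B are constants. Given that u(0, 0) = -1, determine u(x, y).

Substitute the ansatz u = A e^{- x} + B \cos{\left(x \right)} into the left-hand side.
Derivatives of the ansatz:
  u_xx = A e^{- x} - B \cos{\left(x \right)}
  u_yy = 0
  u_y = 0
Term by term:
  2·u^2·u_xx = 2 A^{3} e^{- 3 x} + 2 A^{2} B e^{- 2 x} \cos{\left(x \right)} - 2 A B^{2} e^{- x} \cos^{2}{\left(x \right)} - 2 B^{3} \cos^{3}{\left(x \right)}
  1/2·u·u_yy = 0
  2·u^2·u_y = 0
So the left-hand side equals
  2 A^{3} e^{- 3 x} + 2 A^{2} B e^{- 2 x} \cos{\left(x \right)} - 2 A B^{2} e^{- x} \cos^{2}{\left(x \right)} - 2 B^{3} \cos^{3}{\left(x \right)}
This must equal f(x, y) identically; expanded, f = - 2 \cos^{3}{\left(x \right)} + 4 e^{- x} \cos^{2}{\left(x \right)} + 8 e^{- 2 x} \cos{\left(x \right)} - 16 e^{- 3 x}.
Matching coefficients of the independent functions:
  [e^{- 2 x} \cos{\left(x \right)}]:  2 A^{2} B = 8
  [e^{- x} \cos^{2}{\left(x \right)}]:  - 2 A B^{2} = 4
  [e^{- 3 x}]:  2 A^{3} = -16
  [\cos^{3}{\left(x \right)}]:  - 2 B^{3} = -2
Solving: A = -2, B = 1.
Check against the point condition:
  u(0, 0) = -1  ⟹  A + B = -1  ✓
Hence u(x, y) = \cos{\left(x \right)} - 2 e^{- x}.

Answer: u(x, y) = \cos{\left(x \right)} - 2 e^{- x}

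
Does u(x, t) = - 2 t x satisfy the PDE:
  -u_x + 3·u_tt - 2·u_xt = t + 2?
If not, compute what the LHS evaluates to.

Answer: No, the LHS evaluates to 2 t + 4

Derivation:
Evaluate each term of the left-hand side for u = - 2 t x.
Derivatives:
  u_x = - 2 t
  u_tt = 0
  u_xt = -2
Terms:
  -u_x = 2 t
  3·u_tt = 0
  -2·u_xt = 4
Sum: LHS = 2 t + 4
Given right-hand side: t + 2. Difference LHS − RHS = t + 2 ≠ 0, so u is not a solution.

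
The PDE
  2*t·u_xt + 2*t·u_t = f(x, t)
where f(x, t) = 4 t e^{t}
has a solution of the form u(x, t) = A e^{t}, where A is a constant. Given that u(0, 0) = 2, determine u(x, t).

Answer: u(x, t) = 2 e^{t}

Derivation:
Substitute the ansatz u = A e^{t} into the left-hand side.
Derivatives of the ansatz:
  u_xt = 0
  u_t = A e^{t}
Term by term:
  2*t·u_xt = 0
  2*t·u_t = 2 A t e^{t}
So the left-hand side equals
  2 A t e^{t}
This must equal f(x, t) = 4 t e^{t} identically.
Matching coefficients of the independent functions:
  [t e^{t}]:  2 A = 4
Solving: A = 2.
Check against the point condition:
  u(0, 0) = 2  ⟹  A = 2  ✓
Hence u(x, t) = 2 e^{t}.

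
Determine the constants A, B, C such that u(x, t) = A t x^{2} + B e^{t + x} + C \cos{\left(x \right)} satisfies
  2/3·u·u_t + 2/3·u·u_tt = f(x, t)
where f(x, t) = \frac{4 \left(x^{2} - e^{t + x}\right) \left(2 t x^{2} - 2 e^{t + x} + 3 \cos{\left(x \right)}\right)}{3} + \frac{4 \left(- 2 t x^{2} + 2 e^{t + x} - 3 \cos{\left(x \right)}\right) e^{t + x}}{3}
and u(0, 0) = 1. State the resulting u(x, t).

Substitute the ansatz u = A t x^{2} + B e^{t + x} + C \cos{\left(x \right)} into the left-hand side.
Derivatives of the ansatz:
  u_t = A x^{2} + B e^{t} e^{x}
  u_tt = B e^{t} e^{x}
Term by term:
  2/3·u·u_t = \frac{2 A^{2} t x^{4}}{3} + \frac{2 A B t x^{2} e^{t} e^{x}}{3} + \frac{2 A B x^{2} e^{t} e^{x}}{3} + \frac{2 A C x^{2} \cos{\left(x \right)}}{3} + \frac{2 B^{2} e^{2 t} e^{2 x}}{3} + \frac{2 B C e^{t} e^{x} \cos{\left(x \right)}}{3}
  2/3·u·u_tt = \frac{2 A B t x^{2} e^{t} e^{x}}{3} + \frac{2 B^{2} e^{2 t} e^{2 x}}{3} + \frac{2 B C e^{t} e^{x} \cos{\left(x \right)}}{3}
So the left-hand side equals
  \frac{2 A^{2} t x^{4}}{3} + \frac{4 A B t x^{2} e^{t} e^{x}}{3} + \frac{2 A B x^{2} e^{t} e^{x}}{3} + \frac{2 A C x^{2} \cos{\left(x \right)}}{3} + \frac{4 B^{2} e^{2 t} e^{2 x}}{3} + \frac{4 B C e^{t} e^{x} \cos{\left(x \right)}}{3}
This must equal f(x, t) identically; expanded, f = \frac{8 t x^{4}}{3} - \frac{16 t x^{2} e^{t} e^{x}}{3} - \frac{8 x^{2} e^{t} e^{x}}{3} + 4 x^{2} \cos{\left(x \right)} + \frac{16 e^{2 t} e^{2 x}}{3} - 8 e^{t} e^{x} \cos{\left(x \right)}.
Matching coefficients of the independent functions:
  [t x^{4}]:  \frac{2 A^{2}}{3} = \frac{8}{3}
  [x^{2} \cos{\left(x \right)}]:  \frac{2 A C}{3} = 4
  [e^{2 t} e^{2 x}]:  \frac{4 B^{2}}{3} = \frac{16}{3}
  [x^{2} e^{t} e^{x}]:  \frac{2 A B}{3} = - \frac{8}{3}
  [e^{t} e^{x} \cos{\left(x \right)}]:  \frac{4 B C}{3} = -8
  [t x^{2} e^{t} e^{x}]:  \frac{4 A B}{3} = - \frac{16}{3}
These equations allow (A, B, C) = (-2, 2, -3) or (2, -2, 3).
Impose the point condition(s):
  u(0, 0) = 1  ⟹  B + C = 1
Only A = 2, B = -2, C = 3 satisfies everything.
Hence u(x, t) = 2 t x^{2} - 2 e^{t + x} + 3 \cos{\left(x \right)}.

Answer: u(x, t) = 2 t x^{2} - 2 e^{t + x} + 3 \cos{\left(x \right)}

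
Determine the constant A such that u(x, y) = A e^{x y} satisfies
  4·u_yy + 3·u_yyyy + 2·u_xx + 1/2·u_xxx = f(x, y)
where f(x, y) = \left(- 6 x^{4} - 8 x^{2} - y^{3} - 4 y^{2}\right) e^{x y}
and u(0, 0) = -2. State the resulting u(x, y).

Substitute the ansatz u = A e^{x y} into the left-hand side.
Derivatives of the ansatz:
  u_yy = A x^{2} e^{x y}
  u_yyyy = A x^{4} e^{x y}
  u_xx = A y^{2} e^{x y}
  u_xxx = A y^{3} e^{x y}
Term by term:
  4·u_yy = 4 A x^{2} e^{x y}
  3·u_yyyy = 3 A x^{4} e^{x y}
  2·u_xx = 2 A y^{2} e^{x y}
  1/2·u_xxx = \frac{A y^{3} e^{x y}}{2}
So the left-hand side equals
  3 A x^{4} e^{x y} + 4 A x^{2} e^{x y} + \frac{A y^{3} e^{x y}}{2} + 2 A y^{2} e^{x y}
This must equal f(x, y) identically; expanded, f = - 6 x^{4} e^{x y} - 8 x^{2} e^{x y} - y^{3} e^{x y} - 4 y^{2} e^{x y}.
Matching coefficients of the independent functions:
  [x^{2} e^{x y}]:  4 A = -8
  [x^{4} e^{x y}]:  3 A = -6
  [y^{2} e^{x y}]:  2 A = -4
  [y^{3} e^{x y}]:  \frac{A}{2} = -1
Solving: A = -2.
Check against the point condition:
  u(0, 0) = -2  ⟹  A = -2  ✓
Hence u(x, y) = - 2 e^{x y}.

Answer: u(x, y) = - 2 e^{x y}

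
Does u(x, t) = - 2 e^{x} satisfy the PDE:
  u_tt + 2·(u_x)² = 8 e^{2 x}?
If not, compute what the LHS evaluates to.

Evaluate each term of the left-hand side for u = - 2 e^{x}.
Derivatives:
  u_tt = 0
  u_x = - 2 e^{x}
Terms:
  u_tt = 0
  2·(u_x)² = 8 e^{2 x}
Sum: LHS = 8 e^{2 x}
This is exactly the given right-hand side, so u is a solution.

Answer: Yes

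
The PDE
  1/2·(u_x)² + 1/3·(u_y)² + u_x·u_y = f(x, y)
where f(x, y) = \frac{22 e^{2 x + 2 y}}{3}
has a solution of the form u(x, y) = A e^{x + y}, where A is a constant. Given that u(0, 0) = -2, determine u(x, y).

Answer: u(x, y) = - 2 e^{x + y}

Derivation:
Substitute the ansatz u = A e^{x + y} into the left-hand side.
Derivatives of the ansatz:
  u_x = A e^{x} e^{y}
  u_y = A e^{x} e^{y}
Term by term:
  1/2·(u_x)² = \frac{A^{2} e^{2 x} e^{2 y}}{2}
  1/3·(u_y)² = \frac{A^{2} e^{2 x} e^{2 y}}{3}
  u_x·u_y = A^{2} e^{2 x} e^{2 y}
So the left-hand side equals
  \frac{11 A^{2} e^{2 x} e^{2 y}}{6}
This must equal f(x, y) identically; expanded, f = \frac{22 e^{2 x} e^{2 y}}{3}.
Matching coefficients of the independent functions:
  [e^{2 x} e^{2 y}]:  \frac{11 A^{2}}{6} = \frac{22}{3}
These equations allow (A) = (-2) or (2).
Impose the point condition(s):
  u(0, 0) = -2  ⟹  A = -2
Only A = -2 satisfies everything.
Hence u(x, y) = - 2 e^{x + y}.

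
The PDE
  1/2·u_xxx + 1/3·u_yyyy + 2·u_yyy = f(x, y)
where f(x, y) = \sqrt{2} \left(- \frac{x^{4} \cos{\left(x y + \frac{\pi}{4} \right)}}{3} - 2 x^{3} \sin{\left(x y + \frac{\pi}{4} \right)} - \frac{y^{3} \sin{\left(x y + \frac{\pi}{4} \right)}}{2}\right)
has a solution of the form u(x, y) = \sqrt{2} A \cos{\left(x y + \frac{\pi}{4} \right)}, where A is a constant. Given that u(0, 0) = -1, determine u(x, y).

Substitute the ansatz u = \sqrt{2} A \cos{\left(x y + \frac{\pi}{4} \right)} into the left-hand side.
Derivatives of the ansatz:
  u_xxx = \sqrt{2} A y^{3} \sin{\left(x y + \frac{\pi}{4} \right)}
  u_yyyy = \sqrt{2} A x^{4} \cos{\left(x y + \frac{\pi}{4} \right)}
  u_yyy = \sqrt{2} A x^{3} \sin{\left(x y + \frac{\pi}{4} \right)}
Term by term:
  1/2·u_xxx = \frac{\sqrt{2} A y^{3} \sin{\left(x y + \frac{\pi}{4} \right)}}{2}
  1/3·u_yyyy = \frac{\sqrt{2} A x^{4} \cos{\left(x y + \frac{\pi}{4} \right)}}{3}
  2·u_yyy = 2 \sqrt{2} A x^{3} \sin{\left(x y + \frac{\pi}{4} \right)}
So the left-hand side equals
  \frac{\sqrt{2} A x^{4} \cos{\left(x y + \frac{\pi}{4} \right)}}{3} + 2 \sqrt{2} A x^{3} \sin{\left(x y + \frac{\pi}{4} \right)} + \frac{\sqrt{2} A y^{3} \sin{\left(x y + \frac{\pi}{4} \right)}}{2}
This must equal f(x, y) identically; expanded, f = - \frac{\sqrt{2} x^{4} \cos{\left(x y + \frac{\pi}{4} \right)}}{3} - 2 \sqrt{2} x^{3} \sin{\left(x y + \frac{\pi}{4} \right)} - \frac{\sqrt{2} y^{3} \sin{\left(x y + \frac{\pi}{4} \right)}}{2}.
Matching coefficients of the independent functions:
  [\sqrt{2} x^{3} \sin{\left(x y + \frac{\pi}{4} \right)}]:  2 A = -2
  [\sqrt{2} x^{4} \cos{\left(x y + \frac{\pi}{4} \right)}]:  \frac{A}{3} = - \frac{1}{3}
  [\sqrt{2} y^{3} \sin{\left(x y + \frac{\pi}{4} \right)}]:  \frac{A}{2} = - \frac{1}{2}
Solving: A = -1.
Check against the point condition:
  u(0, 0) = -1  ⟹  A = -1  ✓
Hence u(x, y) = - \sqrt{2} \cos{\left(x y + \frac{\pi}{4} \right)}.

Answer: u(x, y) = - \sqrt{2} \cos{\left(x y + \frac{\pi}{4} \right)}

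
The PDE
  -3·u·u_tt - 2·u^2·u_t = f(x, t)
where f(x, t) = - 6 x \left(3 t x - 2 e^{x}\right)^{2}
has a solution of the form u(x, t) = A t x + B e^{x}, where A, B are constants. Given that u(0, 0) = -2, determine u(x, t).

Substitute the ansatz u = A t x + B e^{x} into the left-hand side.
Derivatives of the ansatz:
  u_tt = 0
  u_t = A x
Term by term:
  -3·u·u_tt = 0
  -2·u^2·u_t = - 2 A^{3} t^{2} x^{3} - 4 A^{2} B t x^{2} e^{x} - 2 A B^{2} x e^{2 x}
So the left-hand side equals
  - 2 A^{3} t^{2} x^{3} - 4 A^{2} B t x^{2} e^{x} - 2 A B^{2} x e^{2 x}
This must equal f(x, t) identically; expanded, f = - 54 t^{2} x^{3} + 72 t x^{2} e^{x} - 24 x e^{2 x}.
Matching coefficients of the independent functions:
  [t^{2} x^{3}]:  - 2 A^{3} = -54
  [x e^{2 x}]:  - 2 A B^{2} = -24
  [t x^{2} e^{x}]:  - 4 A^{2} B = 72
Solving: A = 3, B = -2.
Check against the point condition:
  u(0, 0) = -2  ⟹  B = -2  ✓
Hence u(x, t) = 3 t x - 2 e^{x}.

Answer: u(x, t) = 3 t x - 2 e^{x}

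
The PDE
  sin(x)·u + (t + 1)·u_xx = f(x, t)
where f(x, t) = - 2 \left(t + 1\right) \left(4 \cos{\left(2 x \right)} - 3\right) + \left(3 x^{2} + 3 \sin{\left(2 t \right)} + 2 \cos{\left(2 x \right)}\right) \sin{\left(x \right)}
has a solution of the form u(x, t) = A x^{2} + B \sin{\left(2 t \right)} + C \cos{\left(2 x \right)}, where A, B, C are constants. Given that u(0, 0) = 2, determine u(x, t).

Answer: u(x, t) = 3 x^{2} + 3 \sin{\left(2 t \right)} + 2 \cos{\left(2 x \right)}

Derivation:
Substitute the ansatz u = A x^{2} + B \sin{\left(2 t \right)} + C \cos{\left(2 x \right)} into the left-hand side.
Derivatives of the ansatz:
  u_xx = 2 A - 4 C \cos{\left(2 x \right)}
Term by term:
  sin(x)·u = A x^{2} \sin{\left(x \right)} + B \sin{\left(2 t \right)} \sin{\left(x \right)} + C \sin{\left(x \right)} \cos{\left(2 x \right)}
  (t + 1)·u_xx = 2 A t + 2 A - 4 C t \cos{\left(2 x \right)} - 4 C \cos{\left(2 x \right)}
So the left-hand side equals
  2 A t + A x^{2} \sin{\left(x \right)} + 2 A + B \sin{\left(2 t \right)} \sin{\left(x \right)} - 4 C t \cos{\left(2 x \right)} + C \sin{\left(x \right)} \cos{\left(2 x \right)} - 4 C \cos{\left(2 x \right)}
This must equal f(x, t) identically; expanded, f = - 8 t \cos{\left(2 x \right)} + 6 t + 3 x^{2} \sin{\left(x \right)} + 3 \sin{\left(2 t \right)} \sin{\left(x \right)} + 2 \sin{\left(x \right)} \cos{\left(2 x \right)} - 8 \cos{\left(2 x \right)} + 6.
Matching coefficients of the independent functions:
  [constant term, t]:  2 A = 6
  [t \cos{\left(2 x \right)}, \cos{\left(2 x \right)}]:  - 4 C = -8
  [x^{2} \sin{\left(x \right)}]:  A = 3
  [\sin{\left(2 t \right)} \sin{\left(x \right)}]:  B = 3
  [\sin{\left(x \right)} \cos{\left(2 x \right)}]:  C = 2
Solving: A = 3, B = 3, C = 2.
Check against the point condition:
  u(0, 0) = 2  ⟹  C = 2  ✓
Hence u(x, t) = 3 x^{2} + 3 \sin{\left(2 t \right)} + 2 \cos{\left(2 x \right)}.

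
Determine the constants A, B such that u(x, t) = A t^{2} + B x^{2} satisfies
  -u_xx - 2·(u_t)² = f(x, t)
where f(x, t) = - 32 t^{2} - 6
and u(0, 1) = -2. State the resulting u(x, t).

Substitute the ansatz u = A t^{2} + B x^{2} into the left-hand side.
Derivatives of the ansatz:
  u_xx = 2 B
  u_t = 2 A t
Term by term:
  -u_xx = - 2 B
  -2·(u_t)² = - 8 A^{2} t^{2}
So the left-hand side equals
  - 8 A^{2} t^{2} - 2 B
This must equal f(x, t) = - 32 t^{2} - 6 identically.
Matching coefficients of the independent functions:
  [constant term]:  - 2 B = -6
  [t^{2}]:  - 8 A^{2} = -32
These equations allow (A, B) = (-2, 3) or (2, 3).
Impose the point condition(s):
  u(0, 1) = -2  ⟹  A = -2
Only A = -2, B = 3 satisfies everything.
Hence u(x, t) = - 2 t^{2} + 3 x^{2}.

Answer: u(x, t) = - 2 t^{2} + 3 x^{2}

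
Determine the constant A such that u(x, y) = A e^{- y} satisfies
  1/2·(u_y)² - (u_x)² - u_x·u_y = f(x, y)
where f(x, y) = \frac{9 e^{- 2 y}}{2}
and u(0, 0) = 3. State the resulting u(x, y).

Substitute the ansatz u = A e^{- y} into the left-hand side.
Derivatives of the ansatz:
  u_y = - A e^{- y}
  u_x = 0
Term by term:
  1/2·(u_y)² = \frac{A^{2} e^{- 2 y}}{2}
  -(u_x)² = 0
  -u_x·u_y = 0
So the left-hand side equals
  \frac{A^{2} e^{- 2 y}}{2}
This must equal f(x, y) = \frac{9 e^{- 2 y}}{2} identically.
Matching coefficients of the independent functions:
  [e^{- 2 y}]:  \frac{A^{2}}{2} = \frac{9}{2}
These equations allow (A) = (-3) or (3).
Impose the point condition(s):
  u(0, 0) = 3  ⟹  A = 3
Only A = 3 satisfies everything.
Hence u(x, y) = 3 e^{- y}.

Answer: u(x, y) = 3 e^{- y}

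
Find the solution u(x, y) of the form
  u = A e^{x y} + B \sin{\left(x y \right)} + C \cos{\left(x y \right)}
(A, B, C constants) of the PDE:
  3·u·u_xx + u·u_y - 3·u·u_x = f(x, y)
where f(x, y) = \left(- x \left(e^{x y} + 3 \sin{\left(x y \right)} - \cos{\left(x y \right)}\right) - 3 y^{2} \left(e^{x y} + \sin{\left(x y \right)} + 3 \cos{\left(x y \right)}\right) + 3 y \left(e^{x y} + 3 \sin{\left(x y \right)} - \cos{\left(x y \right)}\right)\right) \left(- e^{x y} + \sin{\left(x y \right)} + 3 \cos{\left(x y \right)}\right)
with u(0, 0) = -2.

Substitute the ansatz u = A e^{x y} + B \sin{\left(x y \right)} + C \cos{\left(x y \right)} into the left-hand side.
Derivatives of the ansatz:
  u_xx = A y^{2} e^{x y} - B y^{2} \sin{\left(x y \right)} - C y^{2} \cos{\left(x y \right)}
  u_y = A x e^{x y} + B x \cos{\left(x y \right)} - C x \sin{\left(x y \right)}
  u_x = A y e^{x y} + B y \cos{\left(x y \right)} - C y \sin{\left(x y \right)}
Term by term:
  3·u·u_xx = 3 A^{2} y^{2} e^{2 x y} - 3 B^{2} y^{2} \sin^{2}{\left(x y \right)} - 6 B C y^{2} \sin{\left(x y \right)} \cos{\left(x y \right)} - 3 C^{2} y^{2} \cos^{2}{\left(x y \right)}
  u·u_y = A^{2} x e^{2 x y} + A B x e^{x y} \sin{\left(x y \right)} + A B x e^{x y} \cos{\left(x y \right)} - A C x e^{x y} \sin{\left(x y \right)} + A C x e^{x y} \cos{\left(x y \right)} + B^{2} x \sin{\left(x y \right)} \cos{\left(x y \right)} - B C x \sin^{2}{\left(x y \right)} + B C x \cos^{2}{\left(x y \right)} - C^{2} x \sin{\left(x y \right)} \cos{\left(x y \right)}
  -3·u·u_x = - 3 A^{2} y e^{2 x y} - 3 A B y e^{x y} \sin{\left(x y \right)} - 3 A B y e^{x y} \cos{\left(x y \right)} + 3 A C y e^{x y} \sin{\left(x y \right)} - 3 A C y e^{x y} \cos{\left(x y \right)} - 3 B^{2} y \sin{\left(x y \right)} \cos{\left(x y \right)} + 3 B C y \sin^{2}{\left(x y \right)} - 3 B C y \cos^{2}{\left(x y \right)} + 3 C^{2} y \sin{\left(x y \right)} \cos{\left(x y \right)}
So the left-hand side equals
  A^{2} x e^{2 x y} + 3 A^{2} y^{2} e^{2 x y} - 3 A^{2} y e^{2 x y} + A B x e^{x y} \sin{\left(x y \right)} + A B x e^{x y} \cos{\left(x y \right)} - 3 A B y e^{x y} \sin{\left(x y \right)} - 3 A B y e^{x y} \cos{\left(x y \right)} - A C x e^{x y} \sin{\left(x y \right)} + A C x e^{x y} \cos{\left(x y \right)} + 3 A C y e^{x y} \sin{\left(x y \right)} - 3 A C y e^{x y} \cos{\left(x y \right)} + B^{2} x \sin{\left(x y \right)} \cos{\left(x y \right)} - 3 B^{2} y^{2} \sin^{2}{\left(x y \right)} - 3 B^{2} y \sin{\left(x y \right)} \cos{\left(x y \right)} - B C x \sin^{2}{\left(x y \right)} + B C x \cos^{2}{\left(x y \right)} - 6 B C y^{2} \sin{\left(x y \right)} \cos{\left(x y \right)} + 3 B C y \sin^{2}{\left(x y \right)} - 3 B C y \cos^{2}{\left(x y \right)} - C^{2} x \sin{\left(x y \right)} \cos{\left(x y \right)} - 3 C^{2} y^{2} \cos^{2}{\left(x y \right)} + 3 C^{2} y \sin{\left(x y \right)} \cos{\left(x y \right)}
This must equal f(x, y) identically; expanded, f = x e^{2 x y} + 2 x e^{x y} \sin{\left(x y \right)} - 4 x e^{x y} \cos{\left(x y \right)} - 3 x \sin^{2}{\left(x y \right)} - 8 x \sin{\left(x y \right)} \cos{\left(x y \right)} + 3 x \cos^{2}{\left(x y \right)} + 3 y^{2} e^{2 x y} - 3 y^{2} \sin^{2}{\left(x y \right)} - 18 y^{2} \sin{\left(x y \right)} \cos{\left(x y \right)} - 27 y^{2} \cos^{2}{\left(x y \right)} - 3 y e^{2 x y} - 6 y e^{x y} \sin{\left(x y \right)} + 12 y e^{x y} \cos{\left(x y \right)} + 9 y \sin^{2}{\left(x y \right)} + 24 y \sin{\left(x y \right)} \cos{\left(x y \right)} - 9 y \cos^{2}{\left(x y \right)}.
Matching coefficients of the independent functions:
(each divided by its leading coefficient; functions giving the same equation are listed together)
  [x e^{2 x y}, y e^{2 x y}, y^{2} e^{2 x y}]:  A^{2} - 1 = 0
  [x \sin^{2}{\left(x y \right)}, x \cos^{2}{\left(x y \right)}, y \sin^{2}{\left(x y \right)}, …]:  B C - 3 = 0
  [y^{2} \sin^{2}{\left(x y \right)}]:  B^{2} - 1 = 0
  [y^{2} \cos^{2}{\left(x y \right)}]:  C^{2} - 9 = 0
  [x e^{x y} \sin{\left(x y \right)}, y e^{x y} \sin{\left(x y \right)}]:  A B - A C - 2 = 0
  [x e^{x y} \cos{\left(x y \right)}, y e^{x y} \cos{\left(x y \right)}]:  A B + A C + 4 = 0
  [x \sin{\left(x y \right)} \cos{\left(x y \right)}, y \sin{\left(x y \right)} \cos{\left(x y \right)}]:  B^{2} - C^{2} + 8 = 0
These equations allow (A, B, C) = (-1, 1, 3) or (1, -1, -3).
Impose the point condition(s):
  u(0, 0) = -2  ⟹  A + C = -2
Only A = 1, B = -1, C = -3 satisfies everything.
Hence u(x, y) = e^{x y} - \sin{\left(x y \right)} - 3 \cos{\left(x y \right)}.

Answer: u(x, y) = e^{x y} - \sin{\left(x y \right)} - 3 \cos{\left(x y \right)}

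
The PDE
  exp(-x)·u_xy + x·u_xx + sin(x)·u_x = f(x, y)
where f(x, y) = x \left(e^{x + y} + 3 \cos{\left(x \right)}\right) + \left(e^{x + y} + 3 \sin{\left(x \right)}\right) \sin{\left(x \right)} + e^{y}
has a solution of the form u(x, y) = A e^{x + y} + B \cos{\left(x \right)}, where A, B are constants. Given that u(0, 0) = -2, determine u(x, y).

Substitute the ansatz u = A e^{x + y} + B \cos{\left(x \right)} into the left-hand side.
Derivatives of the ansatz:
  u_xy = A e^{x} e^{y}
  u_xx = A e^{x} e^{y} - B \cos{\left(x \right)}
  u_x = A e^{x} e^{y} - B \sin{\left(x \right)}
Term by term:
  exp(-x)·u_xy = A e^{y}
  x·u_xx = A x e^{x} e^{y} - B x \cos{\left(x \right)}
  sin(x)·u_x = A e^{x} e^{y} \sin{\left(x \right)} - B \sin^{2}{\left(x \right)}
So the left-hand side equals
  A x e^{x} e^{y} + A e^{x} e^{y} \sin{\left(x \right)} + A e^{y} - B x \cos{\left(x \right)} - B \sin^{2}{\left(x \right)}
This must equal f(x, y) identically; expanded, f = x e^{x} e^{y} + 3 x \cos{\left(x \right)} + e^{x} e^{y} \sin{\left(x \right)} + e^{y} + 3 \sin^{2}{\left(x \right)}.
Matching coefficients of the independent functions:
  [x \cos{\left(x \right)}, \sin^{2}{\left(x \right)}]:  - B = 3
  [x e^{x} e^{y}, e^{x} e^{y} \sin{\left(x \right)}, e^{y}]:  A = 1
Solving: A = 1, B = -3.
Check against the point condition:
  u(0, 0) = -2  ⟹  A + B = -2  ✓
Hence u(x, y) = e^{x + y} - 3 \cos{\left(x \right)}.

Answer: u(x, y) = e^{x + y} - 3 \cos{\left(x \right)}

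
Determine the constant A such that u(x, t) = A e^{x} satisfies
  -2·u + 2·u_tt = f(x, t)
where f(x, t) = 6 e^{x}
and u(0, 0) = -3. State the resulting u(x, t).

Substitute the ansatz u = A e^{x} into the left-hand side.
Derivatives of the ansatz:
  u_tt = 0
Term by term:
  -2·u = - 2 A e^{x}
  2·u_tt = 0
So the left-hand side equals
  - 2 A e^{x}
This must equal f(x, t) = 6 e^{x} identically.
Matching coefficients of the independent functions:
  [e^{x}]:  - 2 A = 6
Solving: A = -3.
Check against the point condition:
  u(0, 0) = -3  ⟹  A = -3  ✓
Hence u(x, t) = - 3 e^{x}.

Answer: u(x, t) = - 3 e^{x}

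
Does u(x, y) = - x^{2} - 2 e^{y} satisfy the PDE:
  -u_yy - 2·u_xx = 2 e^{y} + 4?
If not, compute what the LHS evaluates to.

Evaluate each term of the left-hand side for u = - x^{2} - 2 e^{y}.
Derivatives:
  u_yy = - 2 e^{y}
  u_xx = -2
Terms:
  -u_yy = 2 e^{y}
  -2·u_xx = 4
Sum: LHS = 2 e^{y} + 4
This is exactly the given right-hand side, so u is a solution.

Answer: Yes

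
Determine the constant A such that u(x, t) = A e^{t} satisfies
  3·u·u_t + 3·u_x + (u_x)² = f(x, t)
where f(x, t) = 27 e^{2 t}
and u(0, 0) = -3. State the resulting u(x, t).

Answer: u(x, t) = - 3 e^{t}

Derivation:
Substitute the ansatz u = A e^{t} into the left-hand side.
Derivatives of the ansatz:
  u_t = A e^{t}
  u_x = 0
Term by term:
  3·u·u_t = 3 A^{2} e^{2 t}
  3·u_x = 0
  (u_x)² = 0
So the left-hand side equals
  3 A^{2} e^{2 t}
This must equal f(x, t) = 27 e^{2 t} identically.
Matching coefficients of the independent functions:
  [e^{2 t}]:  3 A^{2} = 27
These equations allow (A) = (-3) or (3).
Impose the point condition(s):
  u(0, 0) = -3  ⟹  A = -3
Only A = -3 satisfies everything.
Hence u(x, t) = - 3 e^{t}.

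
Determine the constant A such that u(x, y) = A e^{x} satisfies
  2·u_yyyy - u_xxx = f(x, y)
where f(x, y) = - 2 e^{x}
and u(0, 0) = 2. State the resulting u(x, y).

Substitute the ansatz u = A e^{x} into the left-hand side.
Derivatives of the ansatz:
  u_yyyy = 0
  u_xxx = A e^{x}
Term by term:
  2·u_yyyy = 0
  -u_xxx = - A e^{x}
So the left-hand side equals
  - A e^{x}
This must equal f(x, y) = - 2 e^{x} identically.
Matching coefficients of the independent functions:
  [e^{x}]:  - A = -2
Solving: A = 2.
Check against the point condition:
  u(0, 0) = 2  ⟹  A = 2  ✓
Hence u(x, y) = 2 e^{x}.

Answer: u(x, y) = 2 e^{x}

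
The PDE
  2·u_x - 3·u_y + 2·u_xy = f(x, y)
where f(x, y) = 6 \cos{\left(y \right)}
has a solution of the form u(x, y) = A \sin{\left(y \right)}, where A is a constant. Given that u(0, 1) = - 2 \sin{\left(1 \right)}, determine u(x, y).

Substitute the ansatz u = A \sin{\left(y \right)} into the left-hand side.
Derivatives of the ansatz:
  u_x = 0
  u_y = A \cos{\left(y \right)}
  u_xy = 0
Term by term:
  2·u_x = 0
  -3·u_y = - 3 A \cos{\left(y \right)}
  2·u_xy = 0
So the left-hand side equals
  - 3 A \cos{\left(y \right)}
This must equal f(x, y) = 6 \cos{\left(y \right)} identically.
Matching coefficients of the independent functions:
  [\cos{\left(y \right)}]:  - 3 A = 6
Solving: A = -2.
Check against the point condition:
  u(0, 1) = - 2 \sin{\left(1 \right)}  ⟹  A \sin{\left(1 \right)} = - 2 \sin{\left(1 \right)}  ✓
Hence u(x, y) = - 2 \sin{\left(y \right)}.

Answer: u(x, y) = - 2 \sin{\left(y \right)}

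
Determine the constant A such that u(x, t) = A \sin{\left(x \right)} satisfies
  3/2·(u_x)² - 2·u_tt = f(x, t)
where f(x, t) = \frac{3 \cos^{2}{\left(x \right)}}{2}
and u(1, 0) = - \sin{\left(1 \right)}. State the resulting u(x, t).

Answer: u(x, t) = - \sin{\left(x \right)}

Derivation:
Substitute the ansatz u = A \sin{\left(x \right)} into the left-hand side.
Derivatives of the ansatz:
  u_x = A \cos{\left(x \right)}
  u_tt = 0
Term by term:
  3/2·(u_x)² = \frac{3 A^{2} \cos^{2}{\left(x \right)}}{2}
  -2·u_tt = 0
So the left-hand side equals
  \frac{3 A^{2} \cos^{2}{\left(x \right)}}{2}
This must equal f(x, t) = \frac{3 \cos^{2}{\left(x \right)}}{2} identically.
Matching coefficients of the independent functions:
  [\cos^{2}{\left(x \right)}]:  \frac{3 A^{2}}{2} = \frac{3}{2}
These equations allow (A) = (-1) or (1).
Impose the point condition(s):
  u(1, 0) = - \sin{\left(1 \right)}  ⟹  A \sin{\left(1 \right)} = - \sin{\left(1 \right)}
Only A = -1 satisfies everything.
Hence u(x, t) = - \sin{\left(x \right)}.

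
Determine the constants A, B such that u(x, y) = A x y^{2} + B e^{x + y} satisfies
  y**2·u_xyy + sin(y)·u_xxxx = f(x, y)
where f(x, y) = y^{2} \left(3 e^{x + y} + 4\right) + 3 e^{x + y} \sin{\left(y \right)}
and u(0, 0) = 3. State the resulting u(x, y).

Substitute the ansatz u = A x y^{2} + B e^{x + y} into the left-hand side.
Derivatives of the ansatz:
  u_xyy = 2 A + B e^{x} e^{y}
  u_xxxx = B e^{x} e^{y}
Term by term:
  y**2·u_xyy = 2 A y^{2} + B y^{2} e^{x} e^{y}
  sin(y)·u_xxxx = B e^{x} e^{y} \sin{\left(y \right)}
So the left-hand side equals
  2 A y^{2} + B y^{2} e^{x} e^{y} + B e^{x} e^{y} \sin{\left(y \right)}
This must equal f(x, y) identically; expanded, f = 3 y^{2} e^{x} e^{y} + 4 y^{2} + 3 e^{x} e^{y} \sin{\left(y \right)}.
Matching coefficients of the independent functions:
  [y^{2}]:  2 A = 4
  [y^{2} e^{x} e^{y}, e^{x} e^{y} \sin{\left(y \right)}]:  B = 3
Solving: A = 2, B = 3.
Check against the point condition:
  u(0, 0) = 3  ⟹  B = 3  ✓
Hence u(x, y) = 2 x y^{2} + 3 e^{x + y}.

Answer: u(x, y) = 2 x y^{2} + 3 e^{x + y}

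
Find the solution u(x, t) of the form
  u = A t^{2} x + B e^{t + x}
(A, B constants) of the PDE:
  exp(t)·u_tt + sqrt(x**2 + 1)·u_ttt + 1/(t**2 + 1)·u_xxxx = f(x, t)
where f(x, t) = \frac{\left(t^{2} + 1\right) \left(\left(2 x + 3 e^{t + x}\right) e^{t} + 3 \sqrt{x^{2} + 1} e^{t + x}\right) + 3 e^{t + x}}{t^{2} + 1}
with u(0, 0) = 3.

Substitute the ansatz u = A t^{2} x + B e^{t + x} into the left-hand side.
Derivatives of the ansatz:
  u_tt = 2 A x + B e^{t} e^{x}
  u_ttt = B e^{t} e^{x}
  u_xxxx = B e^{t} e^{x}
Term by term:
  exp(t)·u_tt = 2 A x e^{t} + B e^{2 t} e^{x}
  sqrt(x**2 + 1)·u_ttt = B \sqrt{x^{2} + 1} e^{t} e^{x}
  1/(t**2 + 1)·u_xxxx = \frac{B e^{t} e^{x}}{t^{2} + 1}
So the left-hand side equals
  2 A x e^{t} + B \sqrt{x^{2} + 1} e^{t} e^{x} + B e^{2 t} e^{x} + \frac{B e^{t} e^{x}}{t^{2} + 1}
This must equal f(x, t) identically; expanded, f = 2 x e^{t} + 3 \sqrt{x^{2} + 1} e^{t} e^{x} + 3 e^{2 t} e^{x} + \frac{3 e^{t} e^{x}}{t^{2} + 1}.
Matching coefficients of the independent functions:
  [x e^{t}]:  2 A = 2
  [e^{2 t} e^{x}, \frac{e^{t} e^{x}}{t^{2} + 1}, \sqrt{x^{2} + 1} e^{t} e^{x}]:  B = 3
Solving: A = 1, B = 3.
Check against the point condition:
  u(0, 0) = 3  ⟹  B = 3  ✓
Hence u(x, t) = t^{2} x + 3 e^{t + x}.

Answer: u(x, t) = t^{2} x + 3 e^{t + x}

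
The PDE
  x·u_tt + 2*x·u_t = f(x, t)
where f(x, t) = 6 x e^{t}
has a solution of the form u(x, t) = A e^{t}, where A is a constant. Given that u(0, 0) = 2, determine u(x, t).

Answer: u(x, t) = 2 e^{t}

Derivation:
Substitute the ansatz u = A e^{t} into the left-hand side.
Derivatives of the ansatz:
  u_tt = A e^{t}
  u_t = A e^{t}
Term by term:
  x·u_tt = A x e^{t}
  2*x·u_t = 2 A x e^{t}
So the left-hand side equals
  3 A x e^{t}
This must equal f(x, t) = 6 x e^{t} identically.
Matching coefficients of the independent functions:
  [x e^{t}]:  3 A = 6
Solving: A = 2.
Check against the point condition:
  u(0, 0) = 2  ⟹  A = 2  ✓
Hence u(x, t) = 2 e^{t}.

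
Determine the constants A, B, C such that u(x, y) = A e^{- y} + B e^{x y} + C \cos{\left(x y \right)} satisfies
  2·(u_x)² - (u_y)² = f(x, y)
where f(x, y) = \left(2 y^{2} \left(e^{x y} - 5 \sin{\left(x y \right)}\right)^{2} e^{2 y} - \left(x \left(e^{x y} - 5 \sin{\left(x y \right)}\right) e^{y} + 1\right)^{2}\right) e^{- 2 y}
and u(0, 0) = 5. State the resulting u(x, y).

Substitute the ansatz u = A e^{- y} + B e^{x y} + C \cos{\left(x y \right)} into the left-hand side.
Derivatives of the ansatz:
  u_x = B y e^{x y} - C y \sin{\left(x y \right)}
  u_y = - A e^{- y} + B x e^{x y} - C x \sin{\left(x y \right)}
Term by term:
  2·(u_x)² = 2 B^{2} y^{2} e^{2 x y} - 4 B C y^{2} e^{x y} \sin{\left(x y \right)} + 2 C^{2} y^{2} \sin^{2}{\left(x y \right)}
  -(u_y)² = - A^{2} e^{- 2 y} + 2 A B x e^{- y} e^{x y} - 2 A C x e^{- y} \sin{\left(x y \right)} - B^{2} x^{2} e^{2 x y} + 2 B C x^{2} e^{x y} \sin{\left(x y \right)} - C^{2} x^{2} \sin^{2}{\left(x y \right)}
So the left-hand side equals
  - A^{2} e^{- 2 y} + 2 A B x e^{- y} e^{x y} - 2 A C x e^{- y} \sin{\left(x y \right)} - B^{2} x^{2} e^{2 x y} + 2 B^{2} y^{2} e^{2 x y} + 2 B C x^{2} e^{x y} \sin{\left(x y \right)} - 4 B C y^{2} e^{x y} \sin{\left(x y \right)} - C^{2} x^{2} \sin^{2}{\left(x y \right)} + 2 C^{2} y^{2} \sin^{2}{\left(x y \right)}
This must equal f(x, y) identically; expanded, f = - x^{2} e^{2 x y} + 10 x^{2} e^{x y} \sin{\left(x y \right)} - 25 x^{2} \sin^{2}{\left(x y \right)} - 2 x e^{- y} e^{x y} + 10 x e^{- y} \sin{\left(x y \right)} + 2 y^{2} e^{2 x y} - 20 y^{2} e^{x y} \sin{\left(x y \right)} + 50 y^{2} \sin^{2}{\left(x y \right)} - e^{- 2 y}.
Matching coefficients of the independent functions:
  [x^{2} e^{2 x y}]:  - B^{2} = -1
  [x^{2} \sin^{2}{\left(x y \right)}]:  - C^{2} = -25
  [y^{2} e^{2 x y}]:  2 B^{2} = 2
  [y^{2} \sin^{2}{\left(x y \right)}]:  2 C^{2} = 50
  [x e^{- y} e^{x y}]:  2 A B = -2
  [x e^{- y} \sin{\left(x y \right)}]:  - 2 A C = 10
  [x^{2} e^{x y} \sin{\left(x y \right)}]:  2 B C = 10
  [y^{2} e^{x y} \sin{\left(x y \right)}]:  - 4 B C = -20
  [e^{- 2 y}]:  - A^{2} = -1
These equations allow (A, B, C) = (-1, 1, 5) or (1, -1, -5).
Impose the point condition(s):
  u(0, 0) = 5  ⟹  A + B + C = 5
Only A = -1, B = 1, C = 5 satisfies everything.
Hence u(x, y) = e^{x y} + 5 \cos{\left(x y \right)} - e^{- y}.

Answer: u(x, y) = e^{x y} + 5 \cos{\left(x y \right)} - e^{- y}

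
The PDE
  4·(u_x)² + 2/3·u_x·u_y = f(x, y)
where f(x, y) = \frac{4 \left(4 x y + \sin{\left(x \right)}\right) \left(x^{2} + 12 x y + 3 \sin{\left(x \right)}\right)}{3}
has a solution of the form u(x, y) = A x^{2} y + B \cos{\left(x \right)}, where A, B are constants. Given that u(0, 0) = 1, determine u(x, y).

Answer: u(x, y) = - 2 x^{2} y + \cos{\left(x \right)}

Derivation:
Substitute the ansatz u = A x^{2} y + B \cos{\left(x \right)} into the left-hand side.
Derivatives of the ansatz:
  u_x = 2 A x y - B \sin{\left(x \right)}
  u_y = A x^{2}
Term by term:
  4·(u_x)² = 16 A^{2} x^{2} y^{2} - 16 A B x y \sin{\left(x \right)} + 4 B^{2} \sin^{2}{\left(x \right)}
  2/3·u_x·u_y = \frac{4 A^{2} x^{3} y}{3} - \frac{2 A B x^{2} \sin{\left(x \right)}}{3}
So the left-hand side equals
  \frac{4 A^{2} x^{3} y}{3} + 16 A^{2} x^{2} y^{2} - \frac{2 A B x^{2} \sin{\left(x \right)}}{3} - 16 A B x y \sin{\left(x \right)} + 4 B^{2} \sin^{2}{\left(x \right)}
This must equal f(x, y) identically; expanded, f = \frac{16 x^{3} y}{3} + 64 x^{2} y^{2} + \frac{4 x^{2} \sin{\left(x \right)}}{3} + 32 x y \sin{\left(x \right)} + 4 \sin^{2}{\left(x \right)}.
Matching coefficients of the independent functions:
  [x^{2} y^{2}]:  16 A^{2} = 64
  [x^{2} \sin{\left(x \right)}]:  - \frac{2 A B}{3} = \frac{4}{3}
  [x^{3} y]:  \frac{4 A^{2}}{3} = \frac{16}{3}
  [x y \sin{\left(x \right)}]:  - 16 A B = 32
  [\sin^{2}{\left(x \right)}]:  4 B^{2} = 4
These equations allow (A, B) = (-2, 1) or (2, -1).
Impose the point condition(s):
  u(0, 0) = 1  ⟹  B = 1
Only A = -2, B = 1 satisfies everything.
Hence u(x, y) = - 2 x^{2} y + \cos{\left(x \right)}.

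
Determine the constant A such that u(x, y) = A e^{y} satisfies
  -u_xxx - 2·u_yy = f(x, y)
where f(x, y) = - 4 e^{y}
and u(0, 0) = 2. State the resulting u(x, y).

Answer: u(x, y) = 2 e^{y}

Derivation:
Substitute the ansatz u = A e^{y} into the left-hand side.
Derivatives of the ansatz:
  u_xxx = 0
  u_yy = A e^{y}
Term by term:
  -u_xxx = 0
  -2·u_yy = - 2 A e^{y}
So the left-hand side equals
  - 2 A e^{y}
This must equal f(x, y) = - 4 e^{y} identically.
Matching coefficients of the independent functions:
  [e^{y}]:  - 2 A = -4
Solving: A = 2.
Check against the point condition:
  u(0, 0) = 2  ⟹  A = 2  ✓
Hence u(x, y) = 2 e^{y}.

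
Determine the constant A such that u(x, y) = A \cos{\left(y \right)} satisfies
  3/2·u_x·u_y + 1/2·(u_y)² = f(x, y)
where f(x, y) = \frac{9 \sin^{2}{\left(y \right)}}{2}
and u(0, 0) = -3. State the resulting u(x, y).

Substitute the ansatz u = A \cos{\left(y \right)} into the left-hand side.
Derivatives of the ansatz:
  u_x = 0
  u_y = - A \sin{\left(y \right)}
Term by term:
  3/2·u_x·u_y = 0
  1/2·(u_y)² = \frac{A^{2} \sin^{2}{\left(y \right)}}{2}
So the left-hand side equals
  \frac{A^{2} \sin^{2}{\left(y \right)}}{2}
This must equal f(x, y) = \frac{9 \sin^{2}{\left(y \right)}}{2} identically.
Matching coefficients of the independent functions:
  [\sin^{2}{\left(y \right)}]:  \frac{A^{2}}{2} = \frac{9}{2}
These equations allow (A) = (-3) or (3).
Impose the point condition(s):
  u(0, 0) = -3  ⟹  A = -3
Only A = -3 satisfies everything.
Hence u(x, y) = - 3 \cos{\left(y \right)}.

Answer: u(x, y) = - 3 \cos{\left(y \right)}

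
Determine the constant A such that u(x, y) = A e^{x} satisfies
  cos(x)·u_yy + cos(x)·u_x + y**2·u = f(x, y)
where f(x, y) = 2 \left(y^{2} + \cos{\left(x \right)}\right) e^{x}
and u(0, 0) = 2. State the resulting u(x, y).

Substitute the ansatz u = A e^{x} into the left-hand side.
Derivatives of the ansatz:
  u_yy = 0
  u_x = A e^{x}
Term by term:
  cos(x)·u_yy = 0
  cos(x)·u_x = A e^{x} \cos{\left(x \right)}
  y**2·u = A y^{2} e^{x}
So the left-hand side equals
  A y^{2} e^{x} + A e^{x} \cos{\left(x \right)}
This must equal f(x, y) identically; expanded, f = 2 y^{2} e^{x} + 2 e^{x} \cos{\left(x \right)}.
Matching coefficients of the independent functions:
  [y^{2} e^{x}, e^{x} \cos{\left(x \right)}]:  A = 2
Solving: A = 2.
Check against the point condition:
  u(0, 0) = 2  ⟹  A = 2  ✓
Hence u(x, y) = 2 e^{x}.

Answer: u(x, y) = 2 e^{x}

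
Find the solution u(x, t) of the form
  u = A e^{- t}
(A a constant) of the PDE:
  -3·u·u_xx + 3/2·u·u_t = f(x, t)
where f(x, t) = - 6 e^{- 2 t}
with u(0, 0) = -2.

Substitute the ansatz u = A e^{- t} into the left-hand side.
Derivatives of the ansatz:
  u_xx = 0
  u_t = - A e^{- t}
Term by term:
  -3·u·u_xx = 0
  3/2·u·u_t = - \frac{3 A^{2} e^{- 2 t}}{2}
So the left-hand side equals
  - \frac{3 A^{2} e^{- 2 t}}{2}
This must equal f(x, t) = - 6 e^{- 2 t} identically.
Matching coefficients of the independent functions:
  [e^{- 2 t}]:  - \frac{3 A^{2}}{2} = -6
These equations allow (A) = (-2) or (2).
Impose the point condition(s):
  u(0, 0) = -2  ⟹  A = -2
Only A = -2 satisfies everything.
Hence u(x, t) = - 2 e^{- t}.

Answer: u(x, t) = - 2 e^{- t}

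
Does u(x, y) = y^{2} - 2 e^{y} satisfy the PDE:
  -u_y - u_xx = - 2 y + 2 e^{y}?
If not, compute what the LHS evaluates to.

Answer: Yes

Derivation:
Evaluate each term of the left-hand side for u = y^{2} - 2 e^{y}.
Derivatives:
  u_y = 2 y - 2 e^{y}
  u_xx = 0
Terms:
  -u_y = - 2 y + 2 e^{y}
  -u_xx = 0
Sum: LHS = - 2 y + 2 e^{y}
This is exactly the given right-hand side, so u is a solution.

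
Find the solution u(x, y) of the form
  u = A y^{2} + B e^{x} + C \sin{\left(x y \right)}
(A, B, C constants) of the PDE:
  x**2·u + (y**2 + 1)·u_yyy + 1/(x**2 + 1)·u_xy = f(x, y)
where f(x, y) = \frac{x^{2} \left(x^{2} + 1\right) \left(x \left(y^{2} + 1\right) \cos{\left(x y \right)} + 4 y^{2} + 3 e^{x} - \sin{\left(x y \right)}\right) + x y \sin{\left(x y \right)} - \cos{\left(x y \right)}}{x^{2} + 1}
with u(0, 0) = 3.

Answer: u(x, y) = 4 y^{2} + 3 e^{x} - \sin{\left(x y \right)}

Derivation:
Substitute the ansatz u = A y^{2} + B e^{x} + C \sin{\left(x y \right)} into the left-hand side.
Derivatives of the ansatz:
  u_yyy = - C x^{3} \cos{\left(x y \right)}
  u_xy = - C x y \sin{\left(x y \right)} + C \cos{\left(x y \right)}
Term by term:
  x**2·u = A x^{2} y^{2} + B x^{2} e^{x} + C x^{2} \sin{\left(x y \right)}
  (y**2 + 1)·u_yyy = - C x^{3} y^{2} \cos{\left(x y \right)} - C x^{3} \cos{\left(x y \right)}
  1/(x**2 + 1)·u_xy = - \frac{C x y \sin{\left(x y \right)}}{x^{2} + 1} + \frac{C \cos{\left(x y \right)}}{x^{2} + 1}
So the left-hand side equals
  A x^{2} y^{2} + B x^{2} e^{x} - C x^{3} y^{2} \cos{\left(x y \right)} - C x^{3} \cos{\left(x y \right)} + C x^{2} \sin{\left(x y \right)} - \frac{C x y \sin{\left(x y \right)}}{x^{2} + 1} + \frac{C \cos{\left(x y \right)}}{x^{2} + 1}
This must equal f(x, y) identically; expanded, f = x^{3} y^{2} \cos{\left(x y \right)} + x^{3} \cos{\left(x y \right)} + 4 x^{2} y^{2} + 3 x^{2} e^{x} - x^{2} \sin{\left(x y \right)} + \frac{x y \sin{\left(x y \right)}}{x^{2} + 1} - \frac{\cos{\left(x y \right)}}{x^{2} + 1}.
Matching coefficients of the independent functions:
  [x^{2} y^{2}]:  A = 4
  [x^{2} e^{x}]:  B = 3
  [x^{2} \sin{\left(x y \right)}, \frac{\cos{\left(x y \right)}}{x^{2} + 1}]:  C = -1
  [x^{3} \cos{\left(x y \right)}, x^{3} y^{2} \cos{\left(x y \right)}, \frac{x y \sin{\left(x y \right)}}{x^{2} + 1}]:  - C = 1
Solving: A = 4, B = 3, C = -1.
Check against the point condition:
  u(0, 0) = 3  ⟹  B = 3  ✓
Hence u(x, y) = 4 y^{2} + 3 e^{x} - \sin{\left(x y \right)}.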